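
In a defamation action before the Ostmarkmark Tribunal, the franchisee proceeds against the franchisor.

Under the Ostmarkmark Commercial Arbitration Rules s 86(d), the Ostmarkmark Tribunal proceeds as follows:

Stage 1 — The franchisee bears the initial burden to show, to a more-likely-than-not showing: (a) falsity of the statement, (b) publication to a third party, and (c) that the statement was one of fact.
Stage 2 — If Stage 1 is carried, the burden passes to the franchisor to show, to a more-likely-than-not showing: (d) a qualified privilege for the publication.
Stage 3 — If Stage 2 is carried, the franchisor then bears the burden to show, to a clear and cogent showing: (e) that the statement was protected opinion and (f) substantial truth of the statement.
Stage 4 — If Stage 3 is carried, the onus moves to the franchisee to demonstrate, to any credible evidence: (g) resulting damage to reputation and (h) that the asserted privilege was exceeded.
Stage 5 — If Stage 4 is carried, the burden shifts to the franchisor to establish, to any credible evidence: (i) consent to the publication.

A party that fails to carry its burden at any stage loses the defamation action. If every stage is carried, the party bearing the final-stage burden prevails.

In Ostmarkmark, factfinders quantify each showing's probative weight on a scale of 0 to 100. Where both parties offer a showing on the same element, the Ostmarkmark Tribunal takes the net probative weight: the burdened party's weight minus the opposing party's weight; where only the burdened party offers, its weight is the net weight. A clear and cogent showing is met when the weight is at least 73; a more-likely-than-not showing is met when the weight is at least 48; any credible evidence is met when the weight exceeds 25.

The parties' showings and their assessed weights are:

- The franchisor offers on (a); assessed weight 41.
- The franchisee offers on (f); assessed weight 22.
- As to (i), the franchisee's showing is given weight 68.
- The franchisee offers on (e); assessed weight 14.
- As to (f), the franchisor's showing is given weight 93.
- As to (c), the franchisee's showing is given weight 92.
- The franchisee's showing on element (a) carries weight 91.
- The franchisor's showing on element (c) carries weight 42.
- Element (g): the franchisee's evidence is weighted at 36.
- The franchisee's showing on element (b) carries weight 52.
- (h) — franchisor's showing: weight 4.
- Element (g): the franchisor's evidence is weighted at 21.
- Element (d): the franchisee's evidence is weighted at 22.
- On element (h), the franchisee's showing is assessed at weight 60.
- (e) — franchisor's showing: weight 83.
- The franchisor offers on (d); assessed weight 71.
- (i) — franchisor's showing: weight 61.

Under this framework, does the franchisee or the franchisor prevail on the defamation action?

franchisee

Stage 1 (franchisee, a more-likely-than-not showing, weight is at least 48): (a) net 91−41=50 ≥ 48 — meets; (b) 52 ≥ 48 — meets; (c) net 92−42=50 ≥ 48 — meets.
  The franchisee carries Stage 1; the franchisor now bears the burden.
Stage 2 (franchisor, a more-likely-than-not showing, weight is at least 48): (d) net 71−22=49 ≥ 48 — meets.
  Stage 2 is satisfied; the franchisor continues to bear the burden.
Stage 3 (franchisor, a clear and cogent showing, weight is at least 73): (e) net 83−14=69 < 73 — fails; (f) net 93−22=71 < 73 — fails.
  Not every element is met, so the franchisor fails to carry Stage 3.
The franchisee prevails.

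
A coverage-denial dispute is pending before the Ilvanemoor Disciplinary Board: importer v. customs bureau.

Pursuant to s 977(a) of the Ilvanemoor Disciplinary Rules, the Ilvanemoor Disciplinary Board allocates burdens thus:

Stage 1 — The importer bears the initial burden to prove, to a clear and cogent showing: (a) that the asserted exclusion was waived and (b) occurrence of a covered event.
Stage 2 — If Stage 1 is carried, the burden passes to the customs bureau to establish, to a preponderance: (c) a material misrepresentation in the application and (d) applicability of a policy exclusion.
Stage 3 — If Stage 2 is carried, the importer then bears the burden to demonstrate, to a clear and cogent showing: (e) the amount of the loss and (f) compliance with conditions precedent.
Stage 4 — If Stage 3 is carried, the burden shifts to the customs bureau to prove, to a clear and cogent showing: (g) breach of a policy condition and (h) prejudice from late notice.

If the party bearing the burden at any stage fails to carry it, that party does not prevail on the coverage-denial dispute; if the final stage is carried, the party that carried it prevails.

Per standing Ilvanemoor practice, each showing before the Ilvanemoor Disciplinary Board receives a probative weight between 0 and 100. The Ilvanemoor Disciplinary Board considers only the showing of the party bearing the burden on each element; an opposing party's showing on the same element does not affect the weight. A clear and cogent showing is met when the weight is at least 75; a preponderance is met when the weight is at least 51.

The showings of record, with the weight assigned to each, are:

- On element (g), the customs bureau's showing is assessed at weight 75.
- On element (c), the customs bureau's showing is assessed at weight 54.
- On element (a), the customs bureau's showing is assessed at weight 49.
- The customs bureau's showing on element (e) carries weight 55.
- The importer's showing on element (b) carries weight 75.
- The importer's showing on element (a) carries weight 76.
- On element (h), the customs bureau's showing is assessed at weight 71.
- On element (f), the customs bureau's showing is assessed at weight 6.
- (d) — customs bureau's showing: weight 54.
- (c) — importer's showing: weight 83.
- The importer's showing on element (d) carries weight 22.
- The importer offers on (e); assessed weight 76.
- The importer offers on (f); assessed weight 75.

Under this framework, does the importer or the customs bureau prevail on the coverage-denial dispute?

importer

At Stage 1 the importer must meet a clear and cogent showing (weight is at least 75): on (a) the weight is 76 (the customs bureau's 49 is given no effect), which does reach 75, so (a) meets the standard; on (b) the weight is 75, ≥ 75, so (b) meets the standard.
  The importer carries Stage 1; the customs bureau now bears the burden.
At Stage 2 the customs bureau must meet a preponderance (weight is at least 51): on (c) the weight is 54 (the importer's 83 is given no effect), ≥ 51, so (c) meets the standard; on (d) the weight is 54 (the importer's 22 is given no effect), ≥ 51, so (d) meets the standard.
  All elements met. The burden passes to the importer.
At Stage 3 the importer must meet a clear and cogent showing (weight is at least 75): on (e) the weight is 76 (the customs bureau's 55 is given no effect), which does reach 75, so (e) meets the standard; on (f) the weight is 75 (the customs bureau's 6 is given no effect), ≥ 75, so (f) meets the standard.
  Stage 3 carried; the burden shifts to the customs bureau.
At Stage 4 the customs bureau must meet a clear and cogent showing (weight is at least 75): on (g) the weight is 75, ≥ 75, so (g) meets the standard; on (h) the weight is 71, which does not reach 75, so (h) does not meet the standard.
  Not every element is met, so the customs bureau fails to carry Stage 4.
So the importer prevails.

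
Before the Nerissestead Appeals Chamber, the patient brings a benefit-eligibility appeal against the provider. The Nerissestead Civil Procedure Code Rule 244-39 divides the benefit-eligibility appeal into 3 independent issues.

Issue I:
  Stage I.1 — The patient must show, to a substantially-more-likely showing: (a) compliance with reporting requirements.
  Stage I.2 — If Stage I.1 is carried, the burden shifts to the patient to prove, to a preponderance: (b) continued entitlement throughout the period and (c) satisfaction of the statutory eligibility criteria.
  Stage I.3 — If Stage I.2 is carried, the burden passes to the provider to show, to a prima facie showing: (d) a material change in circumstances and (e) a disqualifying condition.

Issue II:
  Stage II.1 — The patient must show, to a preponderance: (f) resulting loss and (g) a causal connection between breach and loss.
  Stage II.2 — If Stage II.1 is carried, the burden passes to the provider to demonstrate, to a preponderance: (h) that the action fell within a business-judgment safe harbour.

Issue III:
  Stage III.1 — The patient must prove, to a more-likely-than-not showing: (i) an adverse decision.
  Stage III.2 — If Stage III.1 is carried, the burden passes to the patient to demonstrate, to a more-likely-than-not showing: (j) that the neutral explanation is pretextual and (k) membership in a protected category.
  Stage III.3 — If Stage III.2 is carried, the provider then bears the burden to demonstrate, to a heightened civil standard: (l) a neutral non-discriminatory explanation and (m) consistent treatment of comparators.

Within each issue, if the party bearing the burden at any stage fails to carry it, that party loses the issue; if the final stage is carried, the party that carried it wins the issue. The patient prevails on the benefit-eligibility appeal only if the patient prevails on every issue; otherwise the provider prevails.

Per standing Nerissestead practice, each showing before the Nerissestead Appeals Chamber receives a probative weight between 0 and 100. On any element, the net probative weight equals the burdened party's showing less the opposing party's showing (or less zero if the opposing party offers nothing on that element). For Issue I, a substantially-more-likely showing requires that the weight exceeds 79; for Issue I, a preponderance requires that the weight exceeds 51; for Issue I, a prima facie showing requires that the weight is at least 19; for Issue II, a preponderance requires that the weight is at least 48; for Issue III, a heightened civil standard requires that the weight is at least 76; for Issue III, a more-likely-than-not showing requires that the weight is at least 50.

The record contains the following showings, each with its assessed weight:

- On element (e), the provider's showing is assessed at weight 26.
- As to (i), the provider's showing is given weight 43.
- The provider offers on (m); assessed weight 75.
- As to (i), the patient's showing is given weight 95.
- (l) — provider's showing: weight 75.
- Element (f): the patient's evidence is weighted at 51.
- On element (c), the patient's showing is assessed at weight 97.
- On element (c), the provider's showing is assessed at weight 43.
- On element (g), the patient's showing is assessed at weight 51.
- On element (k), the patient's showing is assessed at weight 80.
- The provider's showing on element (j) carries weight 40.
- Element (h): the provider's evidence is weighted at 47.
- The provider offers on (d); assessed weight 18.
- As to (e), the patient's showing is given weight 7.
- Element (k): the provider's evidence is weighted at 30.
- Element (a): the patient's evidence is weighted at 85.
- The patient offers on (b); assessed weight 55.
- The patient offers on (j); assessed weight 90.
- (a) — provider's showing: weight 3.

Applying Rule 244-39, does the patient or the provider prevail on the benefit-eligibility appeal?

— Issue I —
Stage I.1 (patient, a substantially-more-likely showing, weight exceeds 79): (a) net 85−3=82 > 79 — meets.
  Stage I.1 carried; the burden remains with the patient.
Stage I.2 (patient, a preponderance, weight exceeds 51): (b) 55 > 51 — meets; (c) net 97−43=54 > 51 — meets.
  The patient carries Stage I.2; the provider now bears the burden.
Stage I.3 (provider, a prima facie showing, weight is at least 19): (d) 18 < 19 — fails; (e) net 26−7=19 ≥ 19 — meets.
  The provider does not carry Stage I.3.
So the patient prevails on this issue.
— Issue II —
Stage II.1 (patient, a preponderance, weight is at least 48): (f) 51 ≥ 48 — meets; (g) 51 ≥ 48 — meets.
  The patient carries Stage II.1; the provider now bears the burden.
Stage II.2 (provider, a preponderance, weight is at least 48): (h) 47 < 48 — fails.
  Stage II.2 not carried; the provider fails its burden.
The analysis ends at Stage II.2; the patient prevails on this issue.
— Issue III —
At Stage III.1 the patient must meet a more-likely-than-not showing (weight is at least 50): on (i) the weight is 95 less the opposing 43 gives net 52, which does reach 50, so (i) meets the standard.
  Stage III.1 is satisfied; the patient continues to bear the burden.
At Stage III.2 the patient must meet a more-likely-than-not showing (weight is at least 50): on (j) the weight is 90 less the opposing 40 gives net 50, which does reach 50, so (j) meets the standard; on (k) the weight is 80 less the opposing 30 gives net 50, which does reach 50, so (k) meets the standard.
  The patient carries Stage III.2; the provider now bears the burden.
At Stage III.3 the provider must meet a heightened civil standard (weight is at least 76): on (l) the weight is 75, which does not reach 76, so (l) does not meet the standard; on (m) the weight is 75, which does not reach 76, so (m) does not meet the standard.
  The provider does not carry Stage III.3.
The patient prevails on this issue.
Per-issue: Issue I → patient; Issue II → patient; Issue III → patient. The patient must prevail on every issue; overall, the patient prevails.

patient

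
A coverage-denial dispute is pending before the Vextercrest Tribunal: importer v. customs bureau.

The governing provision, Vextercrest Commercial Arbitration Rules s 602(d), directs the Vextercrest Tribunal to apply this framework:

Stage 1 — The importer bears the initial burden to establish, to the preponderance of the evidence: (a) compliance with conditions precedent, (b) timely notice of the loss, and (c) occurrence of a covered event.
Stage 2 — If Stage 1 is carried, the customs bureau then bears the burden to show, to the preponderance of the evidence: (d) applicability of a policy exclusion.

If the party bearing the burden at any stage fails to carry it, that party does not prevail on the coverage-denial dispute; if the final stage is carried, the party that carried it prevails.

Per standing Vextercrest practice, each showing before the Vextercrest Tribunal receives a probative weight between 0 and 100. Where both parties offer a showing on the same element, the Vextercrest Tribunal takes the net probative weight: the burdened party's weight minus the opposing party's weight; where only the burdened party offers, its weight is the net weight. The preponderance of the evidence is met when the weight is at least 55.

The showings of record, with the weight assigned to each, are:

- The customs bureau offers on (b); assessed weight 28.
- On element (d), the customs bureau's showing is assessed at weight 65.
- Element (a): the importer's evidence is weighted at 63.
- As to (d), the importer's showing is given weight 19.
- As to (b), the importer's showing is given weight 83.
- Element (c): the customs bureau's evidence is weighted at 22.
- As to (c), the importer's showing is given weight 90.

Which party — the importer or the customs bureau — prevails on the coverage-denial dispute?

importer

At Stage 1 the importer must meet the preponderance of the evidence (weight is at least 55): on (a) the weight is 63, which does reach 55, so (a) meets the standard; on (b) the weight is 83 less the opposing 28 gives net 55, which does reach 55, so (b) meets the standard; on (c) the weight is 90 less the opposing 22 gives net 68, ≥ 55, so (c) meets the standard.
  All elements met. The burden passes to the customs bureau.
At Stage 2 the customs bureau must meet the preponderance of the evidence (weight is at least 55): on (d) the weight is 65 less the opposing 19 gives net 46, which does not reach 55, so (d) does not meet the standard.
  The customs bureau does not carry Stage 2.
The importer prevails.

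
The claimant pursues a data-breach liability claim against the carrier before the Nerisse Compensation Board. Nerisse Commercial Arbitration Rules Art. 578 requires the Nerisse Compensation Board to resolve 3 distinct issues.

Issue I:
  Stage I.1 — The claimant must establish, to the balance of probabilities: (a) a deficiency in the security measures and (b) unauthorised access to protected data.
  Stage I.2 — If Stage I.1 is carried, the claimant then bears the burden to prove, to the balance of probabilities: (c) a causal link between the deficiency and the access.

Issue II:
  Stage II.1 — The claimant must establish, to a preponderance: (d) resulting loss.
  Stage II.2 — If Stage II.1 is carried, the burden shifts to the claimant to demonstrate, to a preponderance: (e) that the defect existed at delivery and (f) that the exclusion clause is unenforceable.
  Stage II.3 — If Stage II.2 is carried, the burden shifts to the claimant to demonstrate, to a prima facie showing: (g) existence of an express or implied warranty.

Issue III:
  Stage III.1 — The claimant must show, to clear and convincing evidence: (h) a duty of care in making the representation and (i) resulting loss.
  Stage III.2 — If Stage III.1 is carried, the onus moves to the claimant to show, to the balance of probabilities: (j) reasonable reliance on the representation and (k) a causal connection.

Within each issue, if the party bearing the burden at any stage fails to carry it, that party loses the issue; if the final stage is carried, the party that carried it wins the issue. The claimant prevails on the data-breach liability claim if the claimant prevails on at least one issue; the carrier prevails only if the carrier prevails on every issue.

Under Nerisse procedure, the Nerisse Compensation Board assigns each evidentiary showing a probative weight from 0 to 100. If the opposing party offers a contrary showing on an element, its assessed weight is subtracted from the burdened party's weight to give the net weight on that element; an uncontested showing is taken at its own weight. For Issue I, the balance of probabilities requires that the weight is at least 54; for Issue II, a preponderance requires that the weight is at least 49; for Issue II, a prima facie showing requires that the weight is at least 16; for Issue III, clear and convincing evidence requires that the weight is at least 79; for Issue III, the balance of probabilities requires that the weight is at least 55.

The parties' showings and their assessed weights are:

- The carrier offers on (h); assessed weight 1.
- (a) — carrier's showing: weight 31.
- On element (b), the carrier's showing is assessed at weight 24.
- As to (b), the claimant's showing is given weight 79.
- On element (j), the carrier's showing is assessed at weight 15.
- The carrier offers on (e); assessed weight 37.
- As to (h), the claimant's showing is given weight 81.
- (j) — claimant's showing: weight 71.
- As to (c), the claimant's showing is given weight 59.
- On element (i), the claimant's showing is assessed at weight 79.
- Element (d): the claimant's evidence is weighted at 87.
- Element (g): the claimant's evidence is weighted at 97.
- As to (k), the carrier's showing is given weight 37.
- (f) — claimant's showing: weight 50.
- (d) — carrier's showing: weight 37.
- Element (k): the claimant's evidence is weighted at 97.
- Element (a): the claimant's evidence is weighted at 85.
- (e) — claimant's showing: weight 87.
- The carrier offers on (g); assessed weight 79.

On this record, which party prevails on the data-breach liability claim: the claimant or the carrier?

— Issue I —
Stage I.1 (claimant, the balance of probabilities, weight is at least 54): (a) net 85−31=54 ≥ 54 — meets; (b) net 79−24=55 ≥ 54 — meets.
  Stage I.1 is satisfied; the claimant continues to bear the burden.
Stage I.2 (claimant, the balance of probabilities, weight is at least 54): (c) 59 ≥ 54 — meets.
  Stage I.2 carried; the final stage is satisfied.
With every stage satisfied, the claimant prevails on this issue.
— Issue II —
Stage II.1 (claimant, a preponderance, weight is at least 49): (d) net 87−37=50 ≥ 49 — meets.
  All elements met. The claimant retains the burden for Stage II.2.
Stage II.2 (claimant, a preponderance, weight is at least 49): (e) net 87−37=50 ≥ 49 — meets; (f) 50 ≥ 49 — meets.
  All elements met. The claimant retains the burden for Stage II.3.
Stage II.3 (claimant, a prima facie showing, weight is at least 16): (g) net 97−79=18 ≥ 16 — meets.
  All elements met at the final stage.
Every stage carried; the claimant prevails on this issue.
— Issue III —
At Stage III.1 the claimant must meet clear and convincing evidence (weight is at least 79): on (h) the weight is 81 less the opposing 1 gives net 80, which does reach 79, so (h) meets the standard; on (i) the weight is 79, ≥ 79, so (i) meets the standard.
  Stage III.1 carried; the burden remains with the claimant.
At Stage III.2 the claimant must meet the balance of probabilities (weight is at least 55): on (j) the weight is 71 less the opposing 15 gives net 56, which does reach 55, so (j) meets the standard; on (k) the weight is 97 less the opposing 37 gives net 60, which does reach 55, so (k) meets the standard.
  Stage III.2 carried; the final stage is satisfied.
With every stage satisfied, the claimant prevails on this issue.
Per-issue: Issue I → claimant; Issue II → claimant; Issue III → claimant. The claimant must prevail on at least one issue; overall, the claimant prevails.

claimant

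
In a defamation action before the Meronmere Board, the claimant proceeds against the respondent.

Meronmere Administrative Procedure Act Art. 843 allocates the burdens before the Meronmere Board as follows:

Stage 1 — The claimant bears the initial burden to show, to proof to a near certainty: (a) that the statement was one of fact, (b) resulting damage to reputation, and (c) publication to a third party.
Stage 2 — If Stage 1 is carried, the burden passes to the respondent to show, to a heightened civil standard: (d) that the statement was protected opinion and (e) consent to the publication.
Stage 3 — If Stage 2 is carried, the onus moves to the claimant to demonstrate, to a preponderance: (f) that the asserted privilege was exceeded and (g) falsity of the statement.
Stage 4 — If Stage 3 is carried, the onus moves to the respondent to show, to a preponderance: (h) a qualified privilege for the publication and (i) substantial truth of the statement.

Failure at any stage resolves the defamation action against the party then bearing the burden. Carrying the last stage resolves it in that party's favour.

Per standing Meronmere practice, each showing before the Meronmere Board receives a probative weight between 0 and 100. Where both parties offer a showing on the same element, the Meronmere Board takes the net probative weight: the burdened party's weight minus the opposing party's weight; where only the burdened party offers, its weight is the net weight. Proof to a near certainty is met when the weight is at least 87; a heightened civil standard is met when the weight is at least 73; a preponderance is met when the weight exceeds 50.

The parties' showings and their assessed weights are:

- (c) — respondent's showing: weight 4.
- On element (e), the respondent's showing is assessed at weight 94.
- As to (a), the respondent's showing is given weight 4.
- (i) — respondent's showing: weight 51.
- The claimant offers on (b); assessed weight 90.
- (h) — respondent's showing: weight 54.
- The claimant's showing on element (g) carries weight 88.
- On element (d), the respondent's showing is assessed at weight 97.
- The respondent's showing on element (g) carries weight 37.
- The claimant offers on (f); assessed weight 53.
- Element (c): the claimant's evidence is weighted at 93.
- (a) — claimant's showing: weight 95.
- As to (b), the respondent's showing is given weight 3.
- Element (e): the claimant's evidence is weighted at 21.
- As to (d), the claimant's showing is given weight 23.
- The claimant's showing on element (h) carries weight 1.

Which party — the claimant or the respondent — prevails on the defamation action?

respondent

Stage 1 (claimant, proof to a near certainty, weight is at least 87): (a) net 95−4=91 ≥ 87 — meets; (b) net 90−3=87 ≥ 87 — meets; (c) net 93−4=89 ≥ 87 — meets.
  Stage 1 carried; the burden shifts to the respondent.
Stage 2 (respondent, a heightened civil standard, weight is at least 73): (d) net 97−23=74 ≥ 73 — meets; (e) net 94−21=73 ≥ 73 — meets.
  Stage 2 carried; the burden shifts to the claimant.
Stage 3 (claimant, a preponderance, weight exceeds 50): (f) 53 > 50 — meets; (g) net 88−37=51 > 50 — meets.
  All elements met. The burden passes to the respondent.
Stage 4 (respondent, a preponderance, weight exceeds 50): (h) net 54−1=53 > 50 — meets; (i) 51 > 50 — meets.
  All elements met at the final stage.
With every stage satisfied, the respondent prevails.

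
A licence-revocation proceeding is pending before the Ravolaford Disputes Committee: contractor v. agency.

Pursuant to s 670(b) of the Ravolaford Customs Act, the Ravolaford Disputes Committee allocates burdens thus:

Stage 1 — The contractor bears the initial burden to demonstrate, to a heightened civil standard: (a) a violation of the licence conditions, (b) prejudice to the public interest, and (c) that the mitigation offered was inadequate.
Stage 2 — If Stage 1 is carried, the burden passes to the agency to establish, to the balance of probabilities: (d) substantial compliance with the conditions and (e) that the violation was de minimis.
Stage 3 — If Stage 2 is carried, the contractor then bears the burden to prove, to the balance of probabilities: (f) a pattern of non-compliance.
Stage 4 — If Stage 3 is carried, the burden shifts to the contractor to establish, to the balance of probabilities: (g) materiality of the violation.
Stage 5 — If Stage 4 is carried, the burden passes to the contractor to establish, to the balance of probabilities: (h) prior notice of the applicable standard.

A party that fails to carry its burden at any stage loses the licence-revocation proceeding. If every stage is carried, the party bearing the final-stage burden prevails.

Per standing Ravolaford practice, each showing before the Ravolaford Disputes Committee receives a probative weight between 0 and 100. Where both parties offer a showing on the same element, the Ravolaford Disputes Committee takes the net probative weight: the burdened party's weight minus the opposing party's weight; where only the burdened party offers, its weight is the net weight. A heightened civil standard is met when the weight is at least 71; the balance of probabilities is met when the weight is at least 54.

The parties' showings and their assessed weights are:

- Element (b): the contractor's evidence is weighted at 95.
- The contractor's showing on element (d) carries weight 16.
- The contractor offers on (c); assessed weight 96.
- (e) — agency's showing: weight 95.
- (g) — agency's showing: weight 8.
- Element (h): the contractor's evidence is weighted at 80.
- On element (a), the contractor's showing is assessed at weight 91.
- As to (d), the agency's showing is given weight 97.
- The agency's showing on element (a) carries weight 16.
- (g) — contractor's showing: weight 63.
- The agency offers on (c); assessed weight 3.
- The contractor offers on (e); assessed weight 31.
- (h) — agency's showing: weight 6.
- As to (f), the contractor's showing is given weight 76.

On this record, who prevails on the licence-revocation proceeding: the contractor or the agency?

Stage 1 (contractor, a heightened civil standard, weight is at least 71): (a) net 91−16=75 ≥ 71 — meets; (b) 95 ≥ 71 — meets; (c) net 96−3=93 ≥ 71 — meets.
  The contractor carries Stage 1; the agency now bears the burden.
Stage 2 (agency, the balance of probabilities, weight is at least 54): (d) net 97−16=81 ≥ 54 — meets; (e) net 95−31=64 ≥ 54 — meets.
  The agency carries Stage 2; the contractor now bears the burden.
Stage 3 (contractor, the balance of probabilities, weight is at least 54): (f) 76 ≥ 54 — meets.
  Stage 3 is satisfied; the contractor continues to bear the burden.
Stage 4 (contractor, the balance of probabilities, weight is at least 54): (g) net 63−8=55 ≥ 54 — meets.
  Stage 4 carried; the burden remains with the contractor.
Stage 5 (contractor, the balance of probabilities, weight is at least 54): (h) net 80−6=74 ≥ 54 — meets.
  The contractor carries the last stage.
All stages carried — the contractor prevails.

contractor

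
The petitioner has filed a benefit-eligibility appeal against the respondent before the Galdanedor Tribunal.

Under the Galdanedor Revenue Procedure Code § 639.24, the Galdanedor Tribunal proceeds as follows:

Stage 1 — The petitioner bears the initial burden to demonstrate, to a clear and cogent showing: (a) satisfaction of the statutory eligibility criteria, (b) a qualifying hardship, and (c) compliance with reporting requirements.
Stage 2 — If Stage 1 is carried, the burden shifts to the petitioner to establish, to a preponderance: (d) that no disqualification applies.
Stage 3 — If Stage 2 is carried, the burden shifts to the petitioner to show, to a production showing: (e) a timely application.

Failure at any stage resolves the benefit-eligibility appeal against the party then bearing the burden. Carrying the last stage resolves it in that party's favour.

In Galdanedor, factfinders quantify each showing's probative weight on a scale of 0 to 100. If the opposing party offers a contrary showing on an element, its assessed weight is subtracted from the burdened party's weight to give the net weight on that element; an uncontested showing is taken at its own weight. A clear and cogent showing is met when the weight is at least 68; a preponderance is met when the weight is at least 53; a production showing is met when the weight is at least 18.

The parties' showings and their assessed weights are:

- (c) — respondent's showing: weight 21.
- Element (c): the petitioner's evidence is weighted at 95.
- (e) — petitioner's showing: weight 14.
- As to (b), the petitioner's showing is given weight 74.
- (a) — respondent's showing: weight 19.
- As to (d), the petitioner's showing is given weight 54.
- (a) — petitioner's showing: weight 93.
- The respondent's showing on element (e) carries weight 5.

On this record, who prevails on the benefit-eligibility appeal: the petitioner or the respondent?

Stage 1 (petitioner, a clear and cogent showing, weight is at least 68): (a) net 93−19=74 ≥ 68 — meets; (b) 74 ≥ 68 — meets; (c) net 95−21=74 ≥ 68 — meets.
  Stage 1 is satisfied; the petitioner continues to bear the burden.
Stage 2 (petitioner, a preponderance, weight is at least 53): (d) 54 ≥ 53 — meets.
  Stage 2 is satisfied; the petitioner continues to bear the burden.
Stage 3 (petitioner, a production showing, weight is at least 18): (e) net 14−5=9 < 18 — fails.
  Not every element is met, so the petitioner fails to carry Stage 3.
The respondent prevails.

respondent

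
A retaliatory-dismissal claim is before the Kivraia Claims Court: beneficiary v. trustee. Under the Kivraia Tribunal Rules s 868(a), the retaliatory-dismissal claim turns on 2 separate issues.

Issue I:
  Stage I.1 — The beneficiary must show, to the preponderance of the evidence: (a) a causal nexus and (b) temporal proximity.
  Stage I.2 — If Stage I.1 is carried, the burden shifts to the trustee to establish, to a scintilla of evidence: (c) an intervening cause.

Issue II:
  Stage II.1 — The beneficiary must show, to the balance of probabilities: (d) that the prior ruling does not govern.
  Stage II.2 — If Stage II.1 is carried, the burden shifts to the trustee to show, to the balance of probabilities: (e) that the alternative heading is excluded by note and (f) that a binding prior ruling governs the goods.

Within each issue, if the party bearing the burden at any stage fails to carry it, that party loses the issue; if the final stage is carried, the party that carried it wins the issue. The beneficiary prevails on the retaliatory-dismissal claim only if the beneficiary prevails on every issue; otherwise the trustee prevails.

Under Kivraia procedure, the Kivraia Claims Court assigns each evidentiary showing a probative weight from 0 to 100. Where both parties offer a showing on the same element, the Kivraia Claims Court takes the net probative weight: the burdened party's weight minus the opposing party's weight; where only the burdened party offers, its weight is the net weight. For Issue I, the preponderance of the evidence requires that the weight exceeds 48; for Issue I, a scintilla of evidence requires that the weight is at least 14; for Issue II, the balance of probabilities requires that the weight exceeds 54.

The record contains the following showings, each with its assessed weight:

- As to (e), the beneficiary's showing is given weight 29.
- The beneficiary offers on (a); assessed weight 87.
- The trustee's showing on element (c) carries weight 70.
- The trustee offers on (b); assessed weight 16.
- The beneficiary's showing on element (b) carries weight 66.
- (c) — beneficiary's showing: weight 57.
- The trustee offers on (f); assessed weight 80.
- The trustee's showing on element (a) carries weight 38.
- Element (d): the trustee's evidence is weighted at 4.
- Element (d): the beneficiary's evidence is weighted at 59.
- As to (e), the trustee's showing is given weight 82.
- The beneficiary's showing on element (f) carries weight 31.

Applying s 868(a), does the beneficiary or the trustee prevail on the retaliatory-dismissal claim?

beneficiary

— Issue I —
Stage I.1 (beneficiary, the preponderance of the evidence, weight exceeds 48): (a) net 87−38=49 > 48 — meets; (b) net 66−16=50 > 48 — meets.
  All elements met. The burden passes to the trustee.
Stage I.2 (trustee, a scintilla of evidence, weight is at least 14): (c) net 70−57=13 < 14 — fails.
  Stage I.2 not carried; the trustee fails its burden.
The beneficiary prevails on this issue.
— Issue II —
Stage II.1 (beneficiary, the balance of probabilities, weight exceeds 54): (d) net 59−4=55 > 54 — meets.
  Stage II.1 carried; the burden shifts to the trustee.
Stage II.2 (trustee, the balance of probabilities, weight exceeds 54): (e) net 82−29=53 ≤ 54 — fails; (f) net 80−31=49 ≤ 54 — fails.
  Stage II.2 not carried; the trustee fails its burden.
The beneficiary prevails on this issue.
Per-issue: Issue I → beneficiary; Issue II → beneficiary. The beneficiary must prevail on every issue; overall, the beneficiary prevails.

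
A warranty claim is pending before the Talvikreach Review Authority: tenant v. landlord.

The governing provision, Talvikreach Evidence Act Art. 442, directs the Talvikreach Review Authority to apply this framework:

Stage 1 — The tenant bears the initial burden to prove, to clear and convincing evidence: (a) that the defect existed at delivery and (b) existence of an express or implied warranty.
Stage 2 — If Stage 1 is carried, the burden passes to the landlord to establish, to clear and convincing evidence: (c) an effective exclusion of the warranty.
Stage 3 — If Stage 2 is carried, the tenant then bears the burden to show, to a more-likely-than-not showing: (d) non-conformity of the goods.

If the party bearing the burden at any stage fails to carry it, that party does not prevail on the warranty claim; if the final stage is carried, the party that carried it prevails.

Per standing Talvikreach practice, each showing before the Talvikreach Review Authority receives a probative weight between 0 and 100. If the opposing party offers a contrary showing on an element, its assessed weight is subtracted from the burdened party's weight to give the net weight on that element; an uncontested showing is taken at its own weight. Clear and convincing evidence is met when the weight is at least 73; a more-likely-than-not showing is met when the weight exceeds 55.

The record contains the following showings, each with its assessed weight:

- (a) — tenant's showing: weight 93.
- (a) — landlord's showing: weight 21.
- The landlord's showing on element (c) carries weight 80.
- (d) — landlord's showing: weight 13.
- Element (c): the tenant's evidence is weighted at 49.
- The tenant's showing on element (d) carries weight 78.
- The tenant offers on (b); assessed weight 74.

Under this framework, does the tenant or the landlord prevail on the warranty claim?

Stage 1 (tenant, clear and convincing evidence, weight is at least 73): (a) net 93−21=72 < 73 — fails; (b) 74 ≥ 73 — meets.
  Stage 1 not carried; the tenant fails its burden.
So the landlord prevails.

landlord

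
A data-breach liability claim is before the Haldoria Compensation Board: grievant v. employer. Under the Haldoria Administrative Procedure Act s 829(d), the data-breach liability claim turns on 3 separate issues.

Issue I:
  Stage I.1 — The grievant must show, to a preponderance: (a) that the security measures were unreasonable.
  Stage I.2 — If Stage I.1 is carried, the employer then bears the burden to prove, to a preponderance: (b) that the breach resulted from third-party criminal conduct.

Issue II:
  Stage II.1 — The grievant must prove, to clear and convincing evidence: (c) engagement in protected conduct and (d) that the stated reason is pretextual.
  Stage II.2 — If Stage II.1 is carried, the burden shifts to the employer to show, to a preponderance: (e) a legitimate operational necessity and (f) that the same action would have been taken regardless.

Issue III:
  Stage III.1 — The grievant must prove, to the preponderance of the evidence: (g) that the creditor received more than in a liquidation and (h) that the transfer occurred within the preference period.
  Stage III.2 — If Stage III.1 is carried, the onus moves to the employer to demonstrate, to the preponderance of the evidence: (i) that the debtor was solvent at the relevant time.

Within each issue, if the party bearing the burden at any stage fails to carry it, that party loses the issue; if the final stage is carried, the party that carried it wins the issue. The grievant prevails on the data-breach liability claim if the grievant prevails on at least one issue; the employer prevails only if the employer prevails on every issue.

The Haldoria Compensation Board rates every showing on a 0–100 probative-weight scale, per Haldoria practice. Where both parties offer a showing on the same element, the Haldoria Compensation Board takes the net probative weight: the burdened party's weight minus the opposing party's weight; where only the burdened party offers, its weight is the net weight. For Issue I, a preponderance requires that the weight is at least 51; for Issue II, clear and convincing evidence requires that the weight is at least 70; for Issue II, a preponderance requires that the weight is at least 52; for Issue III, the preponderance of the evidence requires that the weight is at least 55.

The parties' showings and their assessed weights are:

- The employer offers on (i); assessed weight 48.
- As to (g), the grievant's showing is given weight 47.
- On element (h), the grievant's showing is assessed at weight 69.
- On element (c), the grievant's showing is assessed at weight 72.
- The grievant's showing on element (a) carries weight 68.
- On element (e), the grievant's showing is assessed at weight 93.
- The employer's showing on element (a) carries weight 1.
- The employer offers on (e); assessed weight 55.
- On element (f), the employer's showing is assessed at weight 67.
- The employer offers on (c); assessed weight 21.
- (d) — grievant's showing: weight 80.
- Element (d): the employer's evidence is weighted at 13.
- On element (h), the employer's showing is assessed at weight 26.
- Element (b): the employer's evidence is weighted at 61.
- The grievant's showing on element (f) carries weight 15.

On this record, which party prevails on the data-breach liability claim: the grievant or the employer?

— Issue I —
At Stage I.1 the grievant must meet a preponderance (weight is at least 51): on (a) the weight is 68 less the opposing 1 gives net 67, ≥ 51, so (a) meets the standard.
  All elements met. The burden passes to the employer.
At Stage I.2 the employer must meet a preponderance (weight is at least 51): on (b) the weight is 61, which does reach 51, so (b) meets the standard.
  The employer carries the last stage.
With every stage satisfied, the employer prevails on this issue.
— Issue II —
Stage II.1 — burden on grievant; standard: clear and convincing evidence (weight is at least 70).
    (c): 72 − 21 = 51 < 70 [not met]
    (d): 80 − 13 = 67 < 70 [not met]
  Not every element is met, so the grievant fails to carry Stage II.1.
The employer prevails on this issue.
— Issue III —
Stage III.1 — burden on grievant; standard: the preponderance of the evidence (weight is at least 55).
    (g): 47 < 55 [not met]
    (h): 69 − 26 = 43 < 55 [not met]
  The grievant does not carry Stage III.1.
The employer prevails on this issue.
Per-issue: Issue I → employer; Issue II → employer; Issue III → employer. The grievant must prevail on at least one issue; overall, the employer prevails.

employer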